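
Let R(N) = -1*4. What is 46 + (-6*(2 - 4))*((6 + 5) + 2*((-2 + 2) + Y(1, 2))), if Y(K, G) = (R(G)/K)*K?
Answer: 82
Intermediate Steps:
R(N) = -4
Y(K, G) = -4 (Y(K, G) = (-4/K)*K = -4)
46 + (-6*(2 - 4))*((6 + 5) + 2*((-2 + 2) + Y(1, 2))) = 46 + (-6*(2 - 4))*((6 + 5) + 2*((-2 + 2) - 4)) = 46 + (-6*(-2))*(11 + 2*(0 - 4)) = 46 + 12*(11 + 2*(-4)) = 46 + 12*(11 - 8) = 46 + 12*3 = 46 + 36 = 82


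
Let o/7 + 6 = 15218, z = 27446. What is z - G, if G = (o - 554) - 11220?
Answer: -67264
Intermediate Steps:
o = 106484 (o = -42 + 7*15218 = -42 + 106526 = 106484)
G = 94710 (G = (106484 - 554) - 11220 = 105930 - 11220 = 94710)
z - G = 27446 - 1*94710 = 27446 - 94710 = -67264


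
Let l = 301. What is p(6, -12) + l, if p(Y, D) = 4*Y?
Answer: 325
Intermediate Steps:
p(6, -12) + l = 4*6 + 301 = 24 + 301 = 325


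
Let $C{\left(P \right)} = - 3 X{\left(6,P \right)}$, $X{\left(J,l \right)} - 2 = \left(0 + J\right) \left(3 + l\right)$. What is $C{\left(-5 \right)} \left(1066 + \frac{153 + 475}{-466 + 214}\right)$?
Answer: $\frac{670010}{21} \approx 31905.0$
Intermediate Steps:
$X{\left(J,l \right)} = 2 + J \left(3 + l\right)$ ($X{\left(J,l \right)} = 2 + \left(0 + J\right) \left(3 + l\right) = 2 + J \left(3 + l\right)$)
$C{\left(P \right)} = -60 - 18 P$ ($C{\left(P \right)} = - 3 \left(2 + 3 \cdot 6 + 6 P\right) = - 3 \left(2 + 18 + 6 P\right) = - 3 \left(20 + 6 P\right) = -60 - 18 P$)
$C{\left(-5 \right)} \left(1066 + \frac{153 + 475}{-466 + 214}\right) = \left(-60 - -90\right) \left(1066 + \frac{153 + 475}{-466 + 214}\right) = \left(-60 + 90\right) \left(1066 + \frac{628}{-252}\right) = 30 \left(1066 + 628 \left(- \frac{1}{252}\right)\right) = 30 \left(1066 - \frac{157}{63}\right) = 30 \cdot \frac{67001}{63} = \frac{670010}{21}$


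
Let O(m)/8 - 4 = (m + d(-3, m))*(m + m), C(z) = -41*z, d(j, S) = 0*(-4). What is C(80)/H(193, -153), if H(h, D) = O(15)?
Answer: -205/227 ≈ -0.90308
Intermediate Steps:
d(j, S) = 0
O(m) = 32 + 16*m**2 (O(m) = 32 + 8*((m + 0)*(m + m)) = 32 + 8*(m*(2*m)) = 32 + 8*(2*m**2) = 32 + 16*m**2)
H(h, D) = 3632 (H(h, D) = 32 + 16*15**2 = 32 + 16*225 = 32 + 3600 = 3632)
C(80)/H(193, -153) = -41*80/3632 = -3280*1/3632 = -205/227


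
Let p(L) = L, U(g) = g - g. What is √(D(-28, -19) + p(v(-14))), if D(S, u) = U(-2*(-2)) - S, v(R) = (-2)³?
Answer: 2*√5 ≈ 4.4721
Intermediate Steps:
U(g) = 0
v(R) = -8
D(S, u) = -S (D(S, u) = 0 - S = -S)
√(D(-28, -19) + p(v(-14))) = √(-1*(-28) - 8) = √(28 - 8) = √20 = 2*√5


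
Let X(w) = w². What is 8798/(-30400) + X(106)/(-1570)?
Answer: -17769363/2386400 ≈ -7.4461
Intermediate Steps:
8798/(-30400) + X(106)/(-1570) = 8798/(-30400) + 106²/(-1570) = 8798*(-1/30400) + 11236*(-1/1570) = -4399/15200 - 5618/785 = -17769363/2386400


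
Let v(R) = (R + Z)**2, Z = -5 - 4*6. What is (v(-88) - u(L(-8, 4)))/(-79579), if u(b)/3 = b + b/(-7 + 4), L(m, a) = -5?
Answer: -13699/79579 ≈ -0.17214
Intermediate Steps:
Z = -29 (Z = -5 - 24 = -29)
v(R) = (-29 + R)**2 (v(R) = (R - 29)**2 = (-29 + R)**2)
u(b) = 2*b (u(b) = 3*(b + b/(-7 + 4)) = 3*(b + b/(-3)) = 3*(b - b/3) = 3*(2*b/3) = 2*b)
(v(-88) - u(L(-8, 4)))/(-79579) = ((-29 - 88)**2 - 2*(-5))/(-79579) = ((-117)**2 - 1*(-10))*(-1/79579) = (13689 + 10)*(-1/79579) = 13699*(-1/79579) = -13699/79579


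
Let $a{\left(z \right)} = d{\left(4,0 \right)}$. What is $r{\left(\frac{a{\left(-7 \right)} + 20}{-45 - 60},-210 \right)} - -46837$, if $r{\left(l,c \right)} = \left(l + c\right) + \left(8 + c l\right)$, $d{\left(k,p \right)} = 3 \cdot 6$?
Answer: $\frac{4904617}{105} \approx 46711.0$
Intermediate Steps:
$d{\left(k,p \right)} = 18$
$a{\left(z \right)} = 18$
$r{\left(l,c \right)} = 8 + c + l + c l$ ($r{\left(l,c \right)} = \left(c + l\right) + \left(8 + c l\right) = 8 + c + l + c l$)
$r{\left(\frac{a{\left(-7 \right)} + 20}{-45 - 60},-210 \right)} - -46837 = \left(8 - 210 + \frac{18 + 20}{-45 - 60} - 210 \frac{18 + 20}{-45 - 60}\right) - -46837 = \left(8 - 210 + \frac{38}{-105} - 210 \frac{38}{-105}\right) + 46837 = \left(8 - 210 + 38 \left(- \frac{1}{105}\right) - 210 \cdot 38 \left(- \frac{1}{105}\right)\right) + 46837 = \left(8 - 210 - \frac{38}{105} - -76\right) + 46837 = \left(8 - 210 - \frac{38}{105} + 76\right) + 46837 = - \frac{13268}{105} + 46837 = \frac{4904617}{105}$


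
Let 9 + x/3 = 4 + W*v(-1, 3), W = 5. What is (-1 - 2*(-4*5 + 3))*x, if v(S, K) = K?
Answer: 990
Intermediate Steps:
x = 30 (x = -27 + 3*(4 + 5*3) = -27 + 3*(4 + 15) = -27 + 3*19 = -27 + 57 = 30)
(-1 - 2*(-4*5 + 3))*x = (-1 - 2*(-4*5 + 3))*30 = (-1 - 2*(-20 + 3))*30 = (-1 - 2*(-17))*30 = (-1 + 34)*30 = 33*30 = 990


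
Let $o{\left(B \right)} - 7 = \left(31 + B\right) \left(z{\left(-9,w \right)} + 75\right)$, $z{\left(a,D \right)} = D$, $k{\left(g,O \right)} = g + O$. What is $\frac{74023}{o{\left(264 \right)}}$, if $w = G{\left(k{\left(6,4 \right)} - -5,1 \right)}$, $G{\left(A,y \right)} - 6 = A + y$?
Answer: $\frac{74023}{28622} \approx 2.5862$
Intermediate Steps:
$k{\left(g,O \right)} = O + g$
$G{\left(A,y \right)} = 6 + A + y$ ($G{\left(A,y \right)} = 6 + \left(A + y\right) = 6 + A + y$)
$w = 22$ ($w = 6 + \left(\left(4 + 6\right) - -5\right) + 1 = 6 + \left(10 + 5\right) + 1 = 6 + 15 + 1 = 22$)
$o{\left(B \right)} = 3014 + 97 B$ ($o{\left(B \right)} = 7 + \left(31 + B\right) \left(22 + 75\right) = 7 + \left(31 + B\right) 97 = 7 + \left(3007 + 97 B\right) = 3014 + 97 B$)
$\frac{74023}{o{\left(264 \right)}} = \frac{74023}{3014 + 97 \cdot 264} = \frac{74023}{3014 + 25608} = \frac{74023}{28622}$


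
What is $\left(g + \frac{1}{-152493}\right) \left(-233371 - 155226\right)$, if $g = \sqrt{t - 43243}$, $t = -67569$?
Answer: $\frac{35327}{13863} - 777194 i \sqrt{27703} \approx 2.5483 - 1.2936 \cdot 10^{8} i$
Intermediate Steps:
$g = 2 i \sqrt{27703}$ ($g = \sqrt{-67569 - 43243} = \sqrt{-110812} = 2 i \sqrt{27703} \approx 332.88 i$)
$\left(g + \frac{1}{-152493}\right) \left(-233371 - 155226\right) = \left(2 i \sqrt{27703} + \frac{1}{-152493}\right) \left(-233371 - 155226\right) = \left(2 i \sqrt{27703} - \frac{1}{152493}\right) \left(-388597\right) = \left(- \frac{1}{152493} + 2 i \sqrt{27703}\right) \left(-388597\right) = \frac{35327}{13863} - 777194 i \sqrt{27703}$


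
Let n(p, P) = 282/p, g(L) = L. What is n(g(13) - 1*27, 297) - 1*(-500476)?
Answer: 3503191/7 ≈ 5.0046e+5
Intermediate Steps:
n(g(13) - 1*27, 297) - 1*(-500476) = 282/(13 - 1*27) - 1*(-500476) = 282/(13 - 27) + 500476 = 282/(-14) + 500476 = 282*(-1/14) + 500476 = -141/7 + 500476 = 3503191/7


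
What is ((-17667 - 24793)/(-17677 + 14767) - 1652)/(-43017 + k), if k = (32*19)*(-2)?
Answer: 476486/12871803 ≈ 0.037018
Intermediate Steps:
k = -1216 (k = 608*(-2) = -1216)
((-17667 - 24793)/(-17677 + 14767) - 1652)/(-43017 + k) = ((-17667 - 24793)/(-17677 + 14767) - 1652)/(-43017 - 1216) = (-42460/(-2910) - 1652)/(-44233) = (-42460*(-1/2910) - 1652)*(-1/44233) = (4246/291 - 1652)*(-1/44233) = -476486/291*(-1/44233) = 476486/12871803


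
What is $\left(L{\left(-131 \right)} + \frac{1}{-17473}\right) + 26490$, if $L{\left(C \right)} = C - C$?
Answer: $\frac{462859769}{17473} \approx 26490.0$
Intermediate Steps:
$L{\left(C \right)} = 0$
$\left(L{\left(-131 \right)} + \frac{1}{-17473}\right) + 26490 = \left(0 + \frac{1}{-17473}\right) + 26490 = \left(0 - \frac{1}{17473}\right) + 26490 = - \frac{1}{17473} + 26490 = \frac{462859769}{17473}$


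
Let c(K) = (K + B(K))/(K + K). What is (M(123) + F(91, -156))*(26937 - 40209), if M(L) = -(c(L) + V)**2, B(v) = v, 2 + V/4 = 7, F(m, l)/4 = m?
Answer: 1021944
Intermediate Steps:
F(m, l) = 4*m
V = 20 (V = -8 + 4*7 = -8 + 28 = 20)
c(K) = 1 (c(K) = (K + K)/(K + K) = (2*K)/((2*K)) = (2*K)*(1/(2*K)) = 1)
M(L) = -441 (M(L) = -(1 + 20)**2 = -1*21**2 = -1*441 = -441)
(M(123) + F(91, -156))*(26937 - 40209) = (-441 + 4*91)*(26937 - 40209) = (-441 + 364)*(-13272) = -77*(-13272) = 1021944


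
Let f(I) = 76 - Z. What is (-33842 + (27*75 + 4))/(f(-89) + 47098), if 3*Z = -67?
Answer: -95439/141589 ≈ -0.67406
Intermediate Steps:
Z = -67/3 (Z = (⅓)*(-67) = -67/3 ≈ -22.333)
f(I) = 295/3 (f(I) = 76 - 1*(-67/3) = 76 + 67/3 = 295/3)
(-33842 + (27*75 + 4))/(f(-89) + 47098) = (-33842 + (27*75 + 4))/(295/3 + 47098) = (-33842 + (2025 + 4))/(141589/3) = (-33842 + 2029)*(3/141589) = -31813*3/141589 = -95439/141589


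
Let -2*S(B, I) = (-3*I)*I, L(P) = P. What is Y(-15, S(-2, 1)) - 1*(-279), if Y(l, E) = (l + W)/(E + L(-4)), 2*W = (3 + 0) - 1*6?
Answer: 1428/5 ≈ 285.60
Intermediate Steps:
W = -3/2 (W = ((3 + 0) - 1*6)/2 = (3 - 6)/2 = (1/2)*(-3) = -3/2 ≈ -1.5000)
S(B, I) = 3*I**2/2 (S(B, I) = -(-3*I)*I/2 = -(-3)*I**2/2 = 3*I**2/2)
Y(l, E) = (-3/2 + l)/(-4 + E) (Y(l, E) = (l - 3/2)/(E - 4) = (-3/2 + l)/(-4 + E))
Y(-15, S(-2, 1)) - 1*(-279) = (-3/2 - 15)/(-4 + (3/2)*1**2) - 1*(-279) = -33/2/(-4 + (3/2)*1) + 279 = -33/2/(-4 + 3/2) + 279 = -33/2/(-5/2) + 279 = -2/5*(-33/2) + 279 = 33/5 + 279 = 1428/5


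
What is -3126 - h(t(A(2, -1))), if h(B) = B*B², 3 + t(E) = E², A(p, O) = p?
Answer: -3127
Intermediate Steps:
t(E) = -3 + E²
h(B) = B³
-3126 - h(t(A(2, -1))) = -3126 - (-3 + 2²)³ = -3126 - (-3 + 4)³ = -3126 - 1*1³ = -3126 - 1*1 = -3126 - 1 = -3127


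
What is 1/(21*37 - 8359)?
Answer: -1/7582 ≈ -0.00013189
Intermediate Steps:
1/(21*37 - 8359) = 1/(777 - 8359) = 1/(-7582) = -1/7582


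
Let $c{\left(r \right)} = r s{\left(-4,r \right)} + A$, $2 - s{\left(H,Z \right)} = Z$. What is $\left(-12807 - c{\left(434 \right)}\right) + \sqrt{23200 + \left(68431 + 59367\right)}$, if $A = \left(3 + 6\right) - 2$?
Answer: $174674 + \sqrt{150998} \approx 1.7506 \cdot 10^{5}$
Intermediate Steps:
$s{\left(H,Z \right)} = 2 - Z$
$A = 7$ ($A = 9 - 2 = 7$)
$c{\left(r \right)} = 7 + r \left(2 - r\right)$ ($c{\left(r \right)} = r \left(2 - r\right) + 7 = 7 + r \left(2 - r\right)$)
$\left(-12807 - c{\left(434 \right)}\right) + \sqrt{23200 + \left(68431 + 59367\right)} = \left(-12807 - \left(7 - 434 \left(-2 + 434\right)\right)\right) + \sqrt{23200 + \left(68431 + 59367\right)} = \left(-12807 - \left(7 - 434 \cdot 432\right)\right) + \sqrt{23200 + 127798} = \left(-12807 - \left(7 - 187488\right)\right) + \sqrt{150998} = \left(-12807 - -187481\right) + \sqrt{150998} = \left(-12807 + 187481\right) + \sqrt{150998} = 174674 + \sqrt{150998}$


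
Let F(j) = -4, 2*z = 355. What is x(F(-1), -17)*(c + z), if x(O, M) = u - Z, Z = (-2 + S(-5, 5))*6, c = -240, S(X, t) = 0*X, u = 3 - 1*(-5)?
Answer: -1250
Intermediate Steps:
z = 355/2 (z = (½)*355 = 355/2 ≈ 177.50)
u = 8 (u = 3 + 5 = 8)
S(X, t) = 0
Z = -12 (Z = (-2 + 0)*6 = -2*6 = -12)
x(O, M) = 20 (x(O, M) = 8 - 1*(-12) = 8 + 12 = 20)
x(F(-1), -17)*(c + z) = 20*(-240 + 355/2) = 20*(-125/2) = -1250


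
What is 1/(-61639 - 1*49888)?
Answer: -1/111527 ≈ -8.9664e-6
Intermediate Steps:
1/(-61639 - 1*49888) = 1/(-61639 - 49888) = 1/(-111527) = -1/111527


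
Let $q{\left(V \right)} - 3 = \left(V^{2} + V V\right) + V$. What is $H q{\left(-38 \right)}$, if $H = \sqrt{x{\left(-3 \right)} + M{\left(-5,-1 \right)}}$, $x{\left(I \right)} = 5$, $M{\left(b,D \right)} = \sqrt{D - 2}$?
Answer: $2853 \sqrt{5 + i \sqrt{3}} \approx 6471.8 + 1089.2 i$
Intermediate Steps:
$M{\left(b,D \right)} = \sqrt{-2 + D}$
$q{\left(V \right)} = 3 + V + 2 V^{2}$ ($q{\left(V \right)} = 3 + \left(\left(V^{2} + V V\right) + V\right) = 3 + \left(\left(V^{2} + V^{2}\right) + V\right) = 3 + \left(2 V^{2} + V\right) = 3 + \left(V + 2 V^{2}\right) = 3 + V + 2 V^{2}$)
$H = \sqrt{5 + i \sqrt{3}}$ ($H = \sqrt{5 + \sqrt{-2 - 1}} = \sqrt{5 + \sqrt{-3}} = \sqrt{5 + i \sqrt{3}} \approx 2.2684 + 0.38177 i$)
$H q{\left(-38 \right)} = \sqrt{5 + i \sqrt{3}} \left(3 - 38 + 2 \left(-38\right)^{2}\right) = \sqrt{5 + i \sqrt{3}} \left(3 - 38 + 2 \cdot 1444\right) = \sqrt{5 + i \sqrt{3}} \left(3 - 38 + 2888\right) = \sqrt{5 + i \sqrt{3}} \cdot 2853 = 2853 \sqrt{5 + i \sqrt{3}}$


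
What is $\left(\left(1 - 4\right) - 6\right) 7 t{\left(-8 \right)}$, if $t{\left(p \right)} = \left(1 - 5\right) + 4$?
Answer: $0$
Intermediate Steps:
$t{\left(p \right)} = 0$ ($t{\left(p \right)} = -4 + 4 = 0$)
$\left(\left(1 - 4\right) - 6\right) 7 t{\left(-8 \right)} = \left(\left(1 - 4\right) - 6\right) 7 \cdot 0 = \left(-3 - 6\right) 7 \cdot 0 = \left(-9\right) 7 \cdot 0 = \left(-63\right) 0 = 0$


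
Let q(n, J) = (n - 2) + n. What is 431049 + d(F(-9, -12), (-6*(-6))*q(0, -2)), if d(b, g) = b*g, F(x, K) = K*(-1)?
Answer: 430185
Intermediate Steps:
q(n, J) = -2 + 2*n (q(n, J) = (-2 + n) + n = -2 + 2*n)
F(x, K) = -K
431049 + d(F(-9, -12), (-6*(-6))*q(0, -2)) = 431049 + (-1*(-12))*((-6*(-6))*(-2 + 2*0)) = 431049 + 12*(36*(-2 + 0)) = 431049 + 12*(36*(-2)) = 431049 + 12*(-72) = 431049 - 864 = 430185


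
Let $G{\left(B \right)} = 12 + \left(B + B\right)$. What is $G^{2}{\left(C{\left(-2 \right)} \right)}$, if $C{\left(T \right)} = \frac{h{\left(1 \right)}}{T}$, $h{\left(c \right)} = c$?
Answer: $121$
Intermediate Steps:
$C{\left(T \right)} = \frac{1}{T}$ ($C{\left(T \right)} = 1 \frac{1}{T} = \frac{1}{T}$)
$G{\left(B \right)} = 12 + 2 B$
$G^{2}{\left(C{\left(-2 \right)} \right)} = \left(12 + \frac{2}{-2}\right)^{2} = \left(12 + 2 \left(- \frac{1}{2}\right)\right)^{2} = \left(12 - 1\right)^{2} = 11^{2} = 121$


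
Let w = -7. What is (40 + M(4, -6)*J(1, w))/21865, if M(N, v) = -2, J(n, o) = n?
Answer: 38/21865 ≈ 0.0017379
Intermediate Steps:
(40 + M(4, -6)*J(1, w))/21865 = (40 - 2*1)/21865 = (40 - 2)*(1/21865) = 38*(1/21865) = 38/21865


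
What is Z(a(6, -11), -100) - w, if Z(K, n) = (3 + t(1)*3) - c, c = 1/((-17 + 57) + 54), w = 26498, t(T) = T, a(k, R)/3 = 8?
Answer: -2490249/94 ≈ -26492.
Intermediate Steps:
a(k, R) = 24 (a(k, R) = 3*8 = 24)
c = 1/94 (c = 1/(40 + 54) = 1/94 ≈ 0.010638)
Z(K, n) = 563/94 (Z(K, n) = (3 + 1*3) - 1*1/94 = (3 + 3) - 1/94 = 6 - 1/94 = 563/94)
Z(a(6, -11), -100) - w = 563/94 - 1*26498 = 563/94 - 26498 = -2490249/94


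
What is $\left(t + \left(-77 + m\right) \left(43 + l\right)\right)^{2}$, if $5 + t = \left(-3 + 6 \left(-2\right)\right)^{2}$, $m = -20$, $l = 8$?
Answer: $22344529$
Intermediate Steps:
$t = 220$ ($t = -5 + \left(-3 + 6 \left(-2\right)\right)^{2} = -5 + \left(-3 - 12\right)^{2} = -5 + \left(-15\right)^{2} = -5 + 225 = 220$)
$\left(t + \left(-77 + m\right) \left(43 + l\right)\right)^{2} = \left(220 + \left(-77 - 20\right) \left(43 + 8\right)\right)^{2} = \left(220 - 4947\right)^{2} = \left(-4727\right)^{2} = 22344529$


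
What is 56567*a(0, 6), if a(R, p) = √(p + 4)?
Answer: 56567*√10 ≈ 1.7888e+5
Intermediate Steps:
a(R, p) = √(4 + p)
56567*a(0, 6) = 56567*√(4 + 6) = 56567*√10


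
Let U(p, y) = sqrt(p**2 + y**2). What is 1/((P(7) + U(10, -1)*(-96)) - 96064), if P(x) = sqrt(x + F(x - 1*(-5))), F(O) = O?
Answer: 1/(-96064 + sqrt(19) - 96*sqrt(101)) ≈ -1.0307e-5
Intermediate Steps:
P(x) = sqrt(5 + 2*x) (P(x) = sqrt(x + (x - 1*(-5))) = sqrt(x + (x + 5)) = sqrt(x + (5 + x)) = sqrt(5 + 2*x))
1/((P(7) + U(10, -1)*(-96)) - 96064) = 1/((sqrt(5 + 2*7) + sqrt(10**2 + (-1)**2)*(-96)) - 96064) = 1/((sqrt(5 + 14) + sqrt(100 + 1)*(-96)) - 96064) = 1/((sqrt(19) + sqrt(101)*(-96)) - 96064) = 1/((sqrt(19) - 96*sqrt(101)) - 96064) = 1/(-96064 + sqrt(19) - 96*sqrt(101))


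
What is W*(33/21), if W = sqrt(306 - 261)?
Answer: 33*sqrt(5)/7 ≈ 10.541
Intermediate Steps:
W = 3*sqrt(5) (W = sqrt(45) = 3*sqrt(5) ≈ 6.7082)
W*(33/21) = (3*sqrt(5))*(33/21) = (3*sqrt(5))*(33*(1/21)) = (3*sqrt(5))*(11/7) = 33*sqrt(5)/7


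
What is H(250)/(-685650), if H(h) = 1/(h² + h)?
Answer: -1/43024537500 ≈ -2.3243e-11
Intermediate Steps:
H(h) = 1/(h + h²)
H(250)/(-685650) = (1/(250*(1 + 250)))/(-685650) = ((1/250)/251)*(-1/685650) = ((1/250)*(1/251))*(-1/685650) = (1/62750)*(-1/685650) = -1/43024537500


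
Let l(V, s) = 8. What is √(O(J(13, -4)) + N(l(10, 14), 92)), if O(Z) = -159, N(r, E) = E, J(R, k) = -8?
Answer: I*√67 ≈ 8.1853*I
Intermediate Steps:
√(O(J(13, -4)) + N(l(10, 14), 92)) = √(-159 + 92) = √(-67) = I*√67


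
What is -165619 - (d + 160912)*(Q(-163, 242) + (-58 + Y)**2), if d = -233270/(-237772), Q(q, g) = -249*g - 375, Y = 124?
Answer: 1076576240856325/118886 ≈ 9.0555e+9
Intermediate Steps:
Q(q, g) = -375 - 249*g
d = 116635/118886 (d = -233270*(-1/237772) = 116635/118886 ≈ 0.98107)
-165619 - (d + 160912)*(Q(-163, 242) + (-58 + Y)**2) = -165619 - (116635/118886 + 160912)*((-375 - 249*242) + (-58 + 124)**2) = -165619 - 19130300667*((-375 - 60258) + 66**2)/118886 = -165619 - 19130300667*(-60633 + 4356)/118886 = -165619 - 19130300667*(-56277)/118886 = -165619 - 1*(-1076595930636759/118886) = -165619 + 1076595930636759/118886 = 1076576240856325/118886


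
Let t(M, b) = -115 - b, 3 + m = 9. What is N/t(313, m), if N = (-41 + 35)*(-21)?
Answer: -126/121 ≈ -1.0413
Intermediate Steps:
m = 6 (m = -3 + 9 = 6)
N = 126 (N = -6*(-21) = 126)
N/t(313, m) = 126/(-115 - 1*6) = 126/(-115 - 6) = 126/(-121) = 126*(-1/121) = -126/121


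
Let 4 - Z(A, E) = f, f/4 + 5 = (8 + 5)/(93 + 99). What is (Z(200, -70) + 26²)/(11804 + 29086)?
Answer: 33587/1962720 ≈ 0.017112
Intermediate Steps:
f = -947/48 (f = -20 + 4*((8 + 5)/(93 + 99)) = -20 + 4*(13/192) = -20 + 13/48 = -947/48 ≈ -19.729)
Z(A, E) = 1139/48 (Z(A, E) = 4 - 1*(-947/48) = 4 + 947/48 = 1139/48)
(Z(200, -70) + 26²)/(11804 + 29086) = (1139/48 + 26²)/(11804 + 29086) = (1139/48 + 676)/40890 = (33587/48)*(1/40890) = 33587/1962720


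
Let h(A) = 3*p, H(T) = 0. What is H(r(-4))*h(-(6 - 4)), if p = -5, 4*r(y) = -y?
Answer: 0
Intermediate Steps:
r(y) = -y/4 (r(y) = (-y)/4 = -y/4)
h(A) = -15 (h(A) = 3*(-5) = -15)
H(r(-4))*h(-(6 - 4)) = 0*(-15) = 0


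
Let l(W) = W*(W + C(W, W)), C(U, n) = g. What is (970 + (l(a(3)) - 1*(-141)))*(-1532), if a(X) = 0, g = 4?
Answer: -1702052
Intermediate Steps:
C(U, n) = 4
l(W) = W*(4 + W) (l(W) = W*(W + 4) = W*(4 + W))
(970 + (l(a(3)) - 1*(-141)))*(-1532) = (970 + (0*(4 + 0) - 1*(-141)))*(-1532) = (970 + (0*4 + 141))*(-1532) = (970 + (0 + 141))*(-1532) = (970 + 141)*(-1532) = 1111*(-1532) = -1702052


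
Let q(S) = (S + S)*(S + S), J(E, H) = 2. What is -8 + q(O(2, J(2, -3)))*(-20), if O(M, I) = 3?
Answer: -728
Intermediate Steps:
q(S) = 4*S**2 (q(S) = (2*S)*(2*S) = 4*S**2)
-8 + q(O(2, J(2, -3)))*(-20) = -8 + (4*3**2)*(-20) = -8 + (4*9)*(-20) = -8 + 36*(-20) = -8 - 720 = -728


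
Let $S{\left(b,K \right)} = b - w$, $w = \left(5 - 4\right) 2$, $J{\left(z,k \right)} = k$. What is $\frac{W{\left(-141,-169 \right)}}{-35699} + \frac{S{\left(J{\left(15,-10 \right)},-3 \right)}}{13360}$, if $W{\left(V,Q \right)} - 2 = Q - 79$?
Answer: $\frac{714543}{119234660} \approx 0.0059927$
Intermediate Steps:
$w = 2$ ($w = 1 \cdot 2 = 2$)
$W{\left(V,Q \right)} = -77 + Q$ ($W{\left(V,Q \right)} = 2 + \left(Q - 79\right) = 2 + \left(-79 + Q\right) = -77 + Q$)
$S{\left(b,K \right)} = -2 + b$ ($S{\left(b,K \right)} = b - 2 = -2 + b$)
$\frac{W{\left(-141,-169 \right)}}{-35699} + \frac{S{\left(J{\left(15,-10 \right)},-3 \right)}}{13360} = \frac{-77 - 169}{-35699} + \frac{-2 - 10}{13360} = \left(-246\right) \left(- \frac{1}{35699}\right) - \frac{3}{3340} = \frac{246}{35699} - \frac{3}{3340} = \frac{714543}{119234660}$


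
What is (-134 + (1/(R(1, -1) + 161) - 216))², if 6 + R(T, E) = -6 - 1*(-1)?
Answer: 2756145001/22500 ≈ 1.2250e+5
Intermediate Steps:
R(T, E) = -11 (R(T, E) = -6 + (-6 - 1*(-1)) = -6 + (-6 + 1) = -6 - 5 = -11)
(-134 + (1/(R(1, -1) + 161) - 216))² = (-134 + (1/(-11 + 161) - 216))² = (-134 + (1/150 - 216))² = (-134 - 32399/150)² = (-52499/150)² = 2756145001/22500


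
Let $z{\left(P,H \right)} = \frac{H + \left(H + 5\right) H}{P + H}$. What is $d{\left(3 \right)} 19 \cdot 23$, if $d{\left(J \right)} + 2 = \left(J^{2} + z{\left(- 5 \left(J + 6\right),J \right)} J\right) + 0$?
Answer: $\frac{31027}{14} \approx 2216.2$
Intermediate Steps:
$z{\left(P,H \right)} = \frac{H + H \left(5 + H\right)}{H + P}$ ($z{\left(P,H \right)} = \frac{H + \left(5 + H\right) H}{H + P} = \frac{H + H \left(5 + H\right)}{H + P}$)
$d{\left(J \right)} = -2 + J^{2} + \frac{J^{2} \left(6 + J\right)}{-30 - 4 J}$ ($d{\left(J \right)} = -2 + \left(\left(J^{2} + \frac{J \left(6 + J\right)}{J - 5 \left(J + 6\right)} J\right) + 0\right) = -2 + \left(\left(J^{2} + \frac{J \left(6 + J\right)}{J - 5 \left(6 + J\right)} J\right) + 0\right) = -2 + \left(\left(J^{2} + \frac{J \left(6 + J\right)}{J - \left(30 + 5 J\right)} J\right) + 0\right) = -2 + \left(\left(J^{2} + \frac{J \left(6 + J\right)}{-30 - 4 J} J\right) + 0\right) = -2 + \left(\left(J^{2} + \frac{J^{2} \left(6 + J\right)}{-30 - 4 J}\right) + 0\right) = -2 + \left(J^{2} + \frac{J^{2} \left(6 + J\right)}{-30 - 4 J}\right) = -2 + J^{2} + \frac{J^{2} \left(6 + J\right)}{-30 - 4 J}$)
$d{\left(3 \right)} 19 \cdot 23 = \frac{-60 - 24 + 3 \cdot 3^{3} + 24 \cdot 3^{2}}{2 \left(15 + 2 \cdot 3\right)} 19 \cdot 23 = \frac{-60 - 24 + 3 \cdot 27 + 24 \cdot 9}{2 \left(15 + 6\right)} 19 \cdot 23 = \frac{-60 - 24 + 81 + 216}{2 \cdot 21} \cdot 19 \cdot 23 = \frac{1}{2} \cdot \frac{1}{21} \cdot 213 \cdot 19 \cdot 23 = \frac{71}{14} \cdot 19 \cdot 23 = \frac{1349}{14} \cdot 23 = \frac{31027}{14}$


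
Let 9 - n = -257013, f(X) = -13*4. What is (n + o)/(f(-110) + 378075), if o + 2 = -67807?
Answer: 189213/378023 ≈ 0.50053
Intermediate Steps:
o = -67809 (o = -2 - 67807 = -67809)
f(X) = -52
n = 257022 (n = 9 - 1*(-257013) = 9 + 257013 = 257022)
(n + o)/(f(-110) + 378075) = (257022 - 67809)/(-52 + 378075) = 189213/378023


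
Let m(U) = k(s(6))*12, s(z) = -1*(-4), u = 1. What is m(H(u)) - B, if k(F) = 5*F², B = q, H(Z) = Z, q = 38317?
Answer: -37357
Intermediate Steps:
s(z) = 4
B = 38317
m(U) = 960 (m(U) = (5*4²)*12 = (5*16)*12 = 80*12 = 960)
m(H(u)) - B = 960 - 1*38317 = 960 - 38317 = -37357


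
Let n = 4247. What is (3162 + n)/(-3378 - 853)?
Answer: -7409/4231 ≈ -1.7511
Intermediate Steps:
(3162 + n)/(-3378 - 853) = (3162 + 4247)/(-3378 - 853) = 7409/(-4231) = 7409*(-1/4231) = -7409/4231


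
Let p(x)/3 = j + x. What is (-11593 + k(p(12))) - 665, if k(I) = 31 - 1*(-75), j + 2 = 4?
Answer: -12152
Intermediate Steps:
j = 2 (j = -2 + 4 = 2)
p(x) = 6 + 3*x (p(x) = 3*(2 + x) = 6 + 3*x)
k(I) = 106 (k(I) = 31 + 75 = 106)
(-11593 + k(p(12))) - 665 = (-11593 + 106) - 665 = -11487 - 665 = -12152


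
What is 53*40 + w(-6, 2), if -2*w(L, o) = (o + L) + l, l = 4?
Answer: 2120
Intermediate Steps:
w(L, o) = -2 - L/2 - o/2 (w(L, o) = -((o + L) + 4)/2 = -((L + o) + 4)/2 = -(4 + L + o)/2 = -2 - L/2 - o/2)
53*40 + w(-6, 2) = 53*40 + (-2 - ½*(-6) - ½*2) = 2120 + (-2 + 3 - 1) = 2120 + 0 = 2120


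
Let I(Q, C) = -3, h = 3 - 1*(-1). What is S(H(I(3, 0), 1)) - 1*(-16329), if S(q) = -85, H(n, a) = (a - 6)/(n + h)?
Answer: 16244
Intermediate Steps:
h = 4 (h = 3 + 1 = 4)
H(n, a) = (-6 + a)/(4 + n) (H(n, a) = (a - 6)/(n + 4) = (-6 + a)/(4 + n))
S(H(I(3, 0), 1)) - 1*(-16329) = -85 - 1*(-16329) = -85 + 16329 = 16244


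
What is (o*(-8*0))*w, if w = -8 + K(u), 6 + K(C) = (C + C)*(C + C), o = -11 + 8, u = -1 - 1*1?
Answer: 0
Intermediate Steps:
u = -2 (u = -1 - 1 = -2)
o = -3
K(C) = -6 + 4*C**2 (K(C) = -6 + (C + C)*(C + C) = -6 + (2*C)*(2*C) = -6 + 4*C**2)
w = 2 (w = -8 + (-6 + 4*(-2)**2) = -8 + (-6 + 4*4) = -8 + (-6 + 16) = -8 + 10 = 2)
(o*(-8*0))*w = -(-24)*0*2 = -3*0*2 = 0*2 = 0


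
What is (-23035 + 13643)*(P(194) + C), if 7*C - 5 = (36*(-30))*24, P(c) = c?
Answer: 230639344/7 ≈ 3.2948e+7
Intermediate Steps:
C = -25915/7 (C = 5/7 + ((36*(-30))*24)/7 = 5/7 + (-1080*24)/7 = 5/7 + (⅐)*(-25920) = 5/7 - 25920/7 = -25915/7 ≈ -3702.1)
(-23035 + 13643)*(P(194) + C) = (-23035 + 13643)*(194 - 25915/7) = -9392*(-24557/7) = 230639344/7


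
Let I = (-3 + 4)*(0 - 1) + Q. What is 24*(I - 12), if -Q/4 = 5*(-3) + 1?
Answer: 1032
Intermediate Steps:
Q = 56 (Q = -4*(5*(-3) + 1) = -4*(-15 + 1) = -4*(-14) = 56)
I = 55 (I = (-3 + 4)*(0 - 1) + 56 = 1*(-1) + 56 = -1 + 56 = 55)
24*(I - 12) = 24*(55 - 12) = 24*43 = 1032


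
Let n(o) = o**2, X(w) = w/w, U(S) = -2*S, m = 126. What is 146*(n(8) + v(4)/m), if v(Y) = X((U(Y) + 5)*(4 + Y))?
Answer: 588745/63 ≈ 9345.2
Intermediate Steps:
X(w) = 1
v(Y) = 1
146*(n(8) + v(4)/m) = 146*(8**2 + 1/126) = 146*(64 + 1*(1/126)) = 146*(64 + 1/126) = 146*(8065/126) = 588745/63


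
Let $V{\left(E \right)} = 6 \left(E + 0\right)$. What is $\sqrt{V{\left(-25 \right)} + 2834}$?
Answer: $2 \sqrt{671} \approx 51.807$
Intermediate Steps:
$V{\left(E \right)} = 6 E$
$\sqrt{V{\left(-25 \right)} + 2834} = \sqrt{6 \left(-25\right) + 2834} = \sqrt{-150 + 2834} = \sqrt{2684} = 2 \sqrt{671}$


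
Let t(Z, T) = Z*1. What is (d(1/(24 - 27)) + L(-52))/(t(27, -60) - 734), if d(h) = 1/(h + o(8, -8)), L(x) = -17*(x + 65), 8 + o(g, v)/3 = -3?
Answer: 22103/70700 ≈ 0.31263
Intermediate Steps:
o(g, v) = -33 (o(g, v) = -24 + 3*(-3) = -24 - 9 = -33)
L(x) = -1105 - 17*x (L(x) = -17*(65 + x) = -1105 - 17*x)
d(h) = 1/(-33 + h) (d(h) = 1/(h - 33) = 1/(-33 + h))
t(Z, T) = Z
(d(1/(24 - 27)) + L(-52))/(t(27, -60) - 734) = (1/(-33 + 1/(24 - 27)) + (-1105 - 17*(-52)))/(27 - 734) = (1/(-33 + 1/(-3)) + (-1105 + 884))/(-707) = (1/(-33 - 1/3) - 221)*(-1/707) = (1/(-100/3) - 221)*(-1/707) = (-3/100 - 221)*(-1/707) = -22103/100*(-1/707) = 22103/70700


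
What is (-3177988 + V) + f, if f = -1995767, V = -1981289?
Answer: -7155044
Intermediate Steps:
(-3177988 + V) + f = (-3177988 - 1981289) - 1995767 = -5159277 - 1995767 = -7155044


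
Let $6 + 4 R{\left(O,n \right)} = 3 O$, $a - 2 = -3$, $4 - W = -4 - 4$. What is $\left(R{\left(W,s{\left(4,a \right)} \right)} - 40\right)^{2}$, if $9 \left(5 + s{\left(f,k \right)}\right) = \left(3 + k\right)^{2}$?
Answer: $\frac{4225}{4} \approx 1056.3$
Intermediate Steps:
$W = 12$ ($W = 4 - \left(-4 - 4\right) = 4 - -8 = 4 + 8 = 12$)
$a = -1$ ($a = 2 - 3 = -1$)
$s{\left(f,k \right)} = -5 + \frac{\left(3 + k\right)^{2}}{9}$
$R{\left(O,n \right)} = - \frac{3}{2} + \frac{3 O}{4}$
$\left(R{\left(W,s{\left(4,a \right)} \right)} - 40\right)^{2} = \left(\left(- \frac{3}{2} + \frac{3}{4} \cdot 12\right) - 40\right)^{2} = \left(\left(- \frac{3}{2} + 9\right) - 40\right)^{2} = \left(\frac{15}{2} - 40\right)^{2} = \left(- \frac{65}{2}\right)^{2} = \frac{4225}{4}$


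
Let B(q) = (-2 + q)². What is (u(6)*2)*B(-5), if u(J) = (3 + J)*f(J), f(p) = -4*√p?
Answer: -3528*√6 ≈ -8641.8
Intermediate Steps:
u(J) = -4*√J*(3 + J) (u(J) = (3 + J)*(-4*√J) = -4*√J*(3 + J))
(u(6)*2)*B(-5) = ((4*√6*(-3 - 1*6))*2)*(-2 - 5)² = ((4*√6*(-3 - 6))*2)*(-7)² = ((4*√6*(-9))*2)*49 = (-36*√6*2)*49 = -72*√6*49 = -3528*√6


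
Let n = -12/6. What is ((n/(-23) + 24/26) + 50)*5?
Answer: 76260/299 ≈ 255.05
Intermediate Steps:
n = -2 (n = -12*⅙ = -2)
((n/(-23) + 24/26) + 50)*5 = ((-2/(-23) + 24/26) + 50)*5 = ((-2*(-1/23) + 24*(1/26)) + 50)*5 = ((2/23 + 12/13) + 50)*5 = (302/299 + 50)*5 = (15252/299)*5 = 76260/299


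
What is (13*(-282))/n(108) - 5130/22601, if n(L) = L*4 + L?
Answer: -14270911/2034090 ≈ -7.0159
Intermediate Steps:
n(L) = 5*L (n(L) = 4*L + L = 5*L)
(13*(-282))/n(108) - 5130/22601 = (13*(-282))/((5*108)) - 5130/22601 = -3666/540 - 5130*1/22601 = -3666*1/540 - 5130/22601 = -611/90 - 5130/22601 = -14270911/2034090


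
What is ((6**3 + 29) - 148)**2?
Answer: 9409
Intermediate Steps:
((6**3 + 29) - 148)**2 = ((216 + 29) - 148)**2 = (245 - 148)**2 = 97**2 = 9409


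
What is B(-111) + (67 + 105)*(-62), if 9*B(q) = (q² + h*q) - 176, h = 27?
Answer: -86828/9 ≈ -9647.6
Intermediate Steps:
B(q) = -176/9 + 3*q + q²/9 (B(q) = ((q² + 27*q) - 176)/9 = (-176 + q² + 27*q)/9 = -176/9 + 3*q + q²/9)
B(-111) + (67 + 105)*(-62) = (-176/9 + 3*(-111) + (⅑)*(-111)²) + (67 + 105)*(-62) = (-176/9 - 333 + (⅑)*12321) + 172*(-62) = (-176/9 - 333 + 1369) - 10664 = 9148/9 - 10664 = -86828/9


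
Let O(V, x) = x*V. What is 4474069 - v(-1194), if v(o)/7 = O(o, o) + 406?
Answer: -5508225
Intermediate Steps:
O(V, x) = V*x
v(o) = 2842 + 7*o² (v(o) = 7*(o*o + 406) = 7*(o² + 406) = 7*(406 + o²) = 2842 + 7*o²)
4474069 - v(-1194) = 4474069 - (2842 + 7*(-1194)²) = 4474069 - (2842 + 7*1425636) = 4474069 - (2842 + 9979452) = 4474069 - 1*9982294 = 4474069 - 9982294 = -5508225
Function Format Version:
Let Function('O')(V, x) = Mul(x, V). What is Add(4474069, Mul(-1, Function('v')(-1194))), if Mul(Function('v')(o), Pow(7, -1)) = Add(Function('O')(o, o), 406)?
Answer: -5508225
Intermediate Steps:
Function('O')(V, x) = Mul(V, x)
Function('v')(o) = Add(2842, Mul(7, Pow(o, 2))) (Function('v')(o) = Mul(7, Add(Mul(o, o), 406)) = Mul(7, Add(Pow(o, 2), 406)) = Mul(7, Add(406, Pow(o, 2))) = Add(2842, Mul(7, Pow(o, 2))))
Add(4474069, Mul(-1, Function('v')(-1194))) = Add(4474069, Mul(-1, Add(2842, Mul(7, Pow(-1194, 2))))) = Add(4474069, Mul(-1, Add(2842, Mul(7, 1425636)))) = Add(4474069, Mul(-1, Add(2842, 9979452))) = Add(4474069, Mul(-1, 9982294)) = Add(4474069, -9982294) = -5508225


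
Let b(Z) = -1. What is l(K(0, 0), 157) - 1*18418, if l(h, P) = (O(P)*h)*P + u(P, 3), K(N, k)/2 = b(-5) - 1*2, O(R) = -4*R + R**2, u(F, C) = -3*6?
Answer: -22646218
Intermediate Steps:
u(F, C) = -18
O(R) = R**2 - 4*R
K(N, k) = -6 (K(N, k) = 2*(-1 - 1*2) = 2*(-1 - 2) = 2*(-3) = -6)
l(h, P) = -18 + h*P**2*(-4 + P) (l(h, P) = ((P*(-4 + P))*h)*P - 18 = (P*h*(-4 + P))*P - 18 = h*P**2*(-4 + P) - 18 = -18 + h*P**2*(-4 + P))
l(K(0, 0), 157) - 1*18418 = (-18 - 6*157**2*(-4 + 157)) - 1*18418 = (-18 - 6*24649*153) - 18418 = (-18 - 22627782) - 18418 = -22627800 - 18418 = -22646218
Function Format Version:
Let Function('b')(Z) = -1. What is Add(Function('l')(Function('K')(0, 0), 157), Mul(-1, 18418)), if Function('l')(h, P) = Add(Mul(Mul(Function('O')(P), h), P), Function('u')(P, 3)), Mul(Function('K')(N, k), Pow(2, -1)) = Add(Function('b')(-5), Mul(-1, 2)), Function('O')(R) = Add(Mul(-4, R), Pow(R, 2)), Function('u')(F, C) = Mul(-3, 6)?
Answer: -22646218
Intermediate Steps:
Function('u')(F, C) = -18
Function('O')(R) = Add(Pow(R, 2), Mul(-4, R))
Function('K')(N, k) = -6 (Function('K')(N, k) = Mul(2, Add(-1, Mul(-1, 2))) = Mul(2, Add(-1, -2)) = Mul(2, -3) = -6)
Function('l')(h, P) = Add(-18, Mul(h, Pow(P, 2), Add(-4, P))) (Function('l')(h, P) = Add(Mul(Mul(Mul(P, Add(-4, P)), h), P), -18) = Add(Mul(Mul(P, h, Add(-4, P)), P), -18) = Add(Mul(h, Pow(P, 2), Add(-4, P)), -18) = Add(-18, Mul(h, Pow(P, 2), Add(-4, P))))
Add(Function('l')(Function('K')(0, 0), 157), Mul(-1, 18418)) = Add(Add(-18, Mul(-6, Pow(157, 2), Add(-4, 157))), Mul(-1, 18418)) = Add(Add(-18, Mul(-6, 24649, 153)), -18418) = Add(Add(-18, -22627782), -18418) = Add(-22627800, -18418) = -22646218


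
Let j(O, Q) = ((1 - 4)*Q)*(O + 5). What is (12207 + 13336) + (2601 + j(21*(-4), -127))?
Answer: -1955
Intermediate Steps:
j(O, Q) = -3*Q*(5 + O) (j(O, Q) = (-3*Q)*(5 + O) = -3*Q*(5 + O))
(12207 + 13336) + (2601 + j(21*(-4), -127)) = (12207 + 13336) + (2601 - 3*(-127)*(5 + 21*(-4))) = 25543 + (2601 - 3*(-127)*(5 - 84)) = 25543 + (2601 - 3*(-127)*(-79)) = 25543 + (2601 - 30099) = 25543 - 27498 = -1955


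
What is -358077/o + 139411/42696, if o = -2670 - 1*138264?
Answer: 5822700911/1002886344 ≈ 5.8059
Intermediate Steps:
o = -140934 (o = -2670 - 138264 = -140934)
-358077/o + 139411/42696 = -358077/(-140934) + 139411/42696 = -358077*(-1/140934) + 139411*(1/42696) = 119359/46978 + 139411/42696 = 5822700911/1002886344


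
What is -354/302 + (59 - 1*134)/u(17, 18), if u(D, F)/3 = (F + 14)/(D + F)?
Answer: -137789/4832 ≈ -28.516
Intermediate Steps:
u(D, F) = 3*(14 + F)/(D + F) (u(D, F) = 3*((F + 14)/(D + F)) = 3*((14 + F)/(D + F)) = 3*(14 + F)/(D + F))
-354/302 + (59 - 1*134)/u(17, 18) = -354/302 + (59 - 1*134)/((3*(14 + 18)/(17 + 18))) = -354*1/302 + (59 - 134)/((3*32/35)) = -177/151 - 75/(3*(1/35)*32) = -177/151 - 75/96/35 = -177/151 - 75*35/96 = -177/151 - 875/32 = -137789/4832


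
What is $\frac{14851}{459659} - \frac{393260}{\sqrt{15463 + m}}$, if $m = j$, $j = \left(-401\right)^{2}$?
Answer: $\frac{14851}{459659} - \frac{98315 \sqrt{44066}}{22033} \approx -936.66$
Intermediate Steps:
$j = 160801$
$m = 160801$
$\frac{14851}{459659} - \frac{393260}{\sqrt{15463 + m}} = \frac{14851}{459659} - \frac{393260}{\sqrt{15463 + 160801}} = 14851 \cdot \frac{1}{459659} - \frac{393260}{\sqrt{176264}} = \frac{14851}{459659} - \frac{393260}{2 \sqrt{44066}} = \frac{14851}{459659} - 393260 \frac{\sqrt{44066}}{88132} = \frac{14851}{459659} - \frac{98315 \sqrt{44066}}{22033}$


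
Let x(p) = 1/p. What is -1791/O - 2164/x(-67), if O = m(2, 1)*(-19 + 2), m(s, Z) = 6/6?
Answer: 2466587/17 ≈ 1.4509e+5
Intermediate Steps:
m(s, Z) = 1 (m(s, Z) = 6*(⅙) = 1)
O = -17 (O = 1*(-19 + 2) = 1*(-17) = -17)
-1791/O - 2164/x(-67) = -1791/(-17) - 2164/(1/(-67)) = -1791*(-1/17) - 2164/(-1/67) = 1791/17 - 2164*(-67) = 1791/17 + 144988 = 2466587/17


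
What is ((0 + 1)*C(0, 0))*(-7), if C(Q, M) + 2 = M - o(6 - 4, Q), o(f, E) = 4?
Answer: 42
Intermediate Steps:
C(Q, M) = -6 + M (C(Q, M) = -2 + (M - 1*4) = -2 + (M - 4) = -2 + (-4 + M) = -6 + M)
((0 + 1)*C(0, 0))*(-7) = ((0 + 1)*(-6 + 0))*(-7) = (1*(-6))*(-7) = -6*(-7) = 42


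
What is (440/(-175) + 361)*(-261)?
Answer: -3274767/35 ≈ -93565.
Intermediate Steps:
(440/(-175) + 361)*(-261) = (440*(-1/175) + 361)*(-261) = (-88/35 + 361)*(-261) = (12547/35)*(-261) = -3274767/35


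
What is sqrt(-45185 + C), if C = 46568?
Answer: sqrt(1383) ≈ 37.189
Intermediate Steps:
sqrt(-45185 + C) = sqrt(-45185 + 46568) = sqrt(1383)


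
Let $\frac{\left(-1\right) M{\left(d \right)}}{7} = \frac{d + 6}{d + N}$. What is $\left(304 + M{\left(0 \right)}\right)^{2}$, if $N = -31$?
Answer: $\frac{89605156}{961} \approx 93242.0$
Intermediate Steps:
$M{\left(d \right)} = - \frac{7 \left(6 + d\right)}{-31 + d}$ ($M{\left(d \right)} = - 7 \frac{d + 6}{d - 31} = - 7 \frac{6 + d}{-31 + d} = - \frac{7 \left(6 + d\right)}{-31 + d}$)
$\left(304 + M{\left(0 \right)}\right)^{2} = \left(304 + \frac{7 \left(-6 - 0\right)}{-31 + 0}\right)^{2} = \left(304 + \frac{7 \left(-6 + 0\right)}{-31}\right)^{2} = \left(304 + 7 \left(- \frac{1}{31}\right) \left(-6\right)\right)^{2} = \left(304 + \frac{42}{31}\right)^{2} = \left(\frac{9466}{31}\right)^{2} = \frac{89605156}{961}$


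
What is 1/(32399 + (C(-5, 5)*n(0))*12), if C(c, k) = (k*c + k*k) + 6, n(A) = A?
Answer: 1/32399 ≈ 3.0865e-5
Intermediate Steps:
C(c, k) = 6 + k² + c*k (C(c, k) = (c*k + k²) + 6 = (k² + c*k) + 6 = 6 + k² + c*k)
1/(32399 + (C(-5, 5)*n(0))*12) = 1/(32399 + ((6 + 5² - 5*5)*0)*12) = 1/(32399 + ((6 + 25 - 25)*0)*12) = 1/(32399 + (6*0)*12) = 1/(32399 + 0*12) = 1/(32399 + 0) = 1/32399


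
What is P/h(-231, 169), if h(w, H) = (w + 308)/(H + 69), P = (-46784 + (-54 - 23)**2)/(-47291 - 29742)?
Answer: 1389070/847363 ≈ 1.6393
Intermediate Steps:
P = 40855/77033 (P = (-46784 + (-77)**2)/(-77033) = (-46784 + 5929)*(-1/77033) = -40855*(-1/77033) = 40855/77033 ≈ 0.53036)
h(w, H) = (308 + w)/(69 + H)
P/h(-231, 169) = 40855/(77033*(((308 - 231)/(69 + 169)))) = 40855/(77033*((77/238))) = 40855/(77033*(((1/238)*77))) = 40855/(77033*(11/34)) = (40855/77033)*(34/11) = 1389070/847363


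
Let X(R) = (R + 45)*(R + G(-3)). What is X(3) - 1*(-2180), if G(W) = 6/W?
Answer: 2228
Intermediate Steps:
X(R) = (-2 + R)*(45 + R) (X(R) = (R + 45)*(R + 6/(-3)) = (45 + R)*(R + 6*(-⅓)) = (45 + R)*(R - 2) = (45 + R)*(-2 + R) = (-2 + R)*(45 + R))
X(3) - 1*(-2180) = (-90 + 3² + 43*3) - 1*(-2180) = (-90 + 9 + 129) + 2180 = 48 + 2180 = 2228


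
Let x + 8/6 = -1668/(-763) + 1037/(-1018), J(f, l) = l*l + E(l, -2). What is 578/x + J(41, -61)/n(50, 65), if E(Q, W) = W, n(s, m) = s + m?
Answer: -153450921457/44454055 ≈ -3451.9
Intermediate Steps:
n(s, m) = m + s
J(f, l) = -2 + l² (J(f, l) = l*l - 2 = l² - 2 = -2 + l²)
x = -386557/2330202 (x = -4/3 + (-1668/(-763) + 1037/(-1018)) = -4/3 + (-1668*(-1/763) + 1037*(-1/1018)) = -4/3 + (1668/763 - 1037/1018) = -4/3 + 906793/776734 = -386557/2330202 ≈ -0.16589)
578/x + J(41, -61)/n(50, 65) = 578/(-386557/2330202) + (-2 + (-61)²)/(65 + 50) = 578*(-2330202/386557) + (-2 + 3721)/115 = -1346856756/386557 + 3719*(1/115) = -1346856756/386557 + 3719/115 = -153450921457/44454055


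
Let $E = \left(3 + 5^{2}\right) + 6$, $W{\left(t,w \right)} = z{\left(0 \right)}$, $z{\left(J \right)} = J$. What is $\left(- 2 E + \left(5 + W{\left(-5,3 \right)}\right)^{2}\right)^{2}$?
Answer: $1849$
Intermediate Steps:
$W{\left(t,w \right)} = 0$
$E = 34$ ($E = \left(3 + 25\right) + 6 = 28 + 6 = 34$)
$\left(- 2 E + \left(5 + W{\left(-5,3 \right)}\right)^{2}\right)^{2} = \left(\left(-2\right) 34 + \left(5 + 0\right)^{2}\right)^{2} = \left(-68 + 5^{2}\right)^{2} = \left(-68 + 25\right)^{2} = \left(-43\right)^{2} = 1849$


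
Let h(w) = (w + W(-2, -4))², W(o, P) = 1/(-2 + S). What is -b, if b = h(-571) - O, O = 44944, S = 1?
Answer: -282240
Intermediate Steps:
W(o, P) = -1 (W(o, P) = 1/(-2 + 1) = 1/(-1) = -1)
h(w) = (-1 + w)² (h(w) = (w - 1)² = (-1 + w)²)
b = 282240 (b = (-1 - 571)² - 1*44944 = (-572)² - 44944 = 327184 - 44944 = 282240)
-b = -1*282240 = -282240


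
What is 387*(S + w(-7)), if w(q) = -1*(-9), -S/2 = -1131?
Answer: 878877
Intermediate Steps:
S = 2262 (S = -2*(-1131) = 2262)
w(q) = 9
387*(S + w(-7)) = 387*(2262 + 9) = 387*2271 = 878877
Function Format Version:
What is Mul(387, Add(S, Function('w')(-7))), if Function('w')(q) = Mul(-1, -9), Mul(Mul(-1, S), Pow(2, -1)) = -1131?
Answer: 878877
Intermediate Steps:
S = 2262 (S = Mul(-2, -1131) = 2262)
Function('w')(q) = 9
Mul(387, Add(S, Function('w')(-7))) = Mul(387, Add(2262, 9)) = Mul(387, 2271) = 878877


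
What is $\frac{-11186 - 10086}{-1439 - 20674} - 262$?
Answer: $- \frac{5772334}{22113} \approx -261.04$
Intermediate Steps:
$\frac{-11186 - 10086}{-1439 - 20674} - 262 = - \frac{21272}{-22113} - 262 = \left(-21272\right) \left(- \frac{1}{22113}\right) - 262 = \frac{21272}{22113} - 262 = - \frac{5772334}{22113}$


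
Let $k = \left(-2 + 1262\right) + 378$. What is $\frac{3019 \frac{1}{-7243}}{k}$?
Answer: $- \frac{3019}{11864034} \approx -0.00025447$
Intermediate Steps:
$k = 1638$ ($k = 1260 + 378 = 1638$)
$\frac{3019 \frac{1}{-7243}}{k} = \frac{3019 \frac{1}{-7243}}{1638} = 3019 \left(- \frac{1}{7243}\right) \frac{1}{1638} = \left(- \frac{3019}{7243}\right) \frac{1}{1638} = - \frac{3019}{11864034}$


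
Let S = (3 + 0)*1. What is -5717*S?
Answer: -17151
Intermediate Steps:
S = 3 (S = 3*1 = 3)
-5717*S = -5717*3 = -17151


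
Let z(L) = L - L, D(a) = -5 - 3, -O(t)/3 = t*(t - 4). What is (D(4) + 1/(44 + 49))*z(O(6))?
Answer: 0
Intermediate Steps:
O(t) = -3*t*(-4 + t) (O(t) = -3*t*(t - 4) = -3*t*(-4 + t))
D(a) = -8
z(L) = 0
(D(4) + 1/(44 + 49))*z(O(6)) = (-8 + 1/(44 + 49))*0 = (-8 + 1/93)*0 = -743/93*0 = 0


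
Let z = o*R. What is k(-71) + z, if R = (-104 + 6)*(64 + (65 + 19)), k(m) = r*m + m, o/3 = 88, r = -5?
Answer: -3828772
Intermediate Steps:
o = 264 (o = 3*88 = 264)
k(m) = -4*m (k(m) = -5*m + m = -4*m)
R = -14504 (R = -98*(64 + 84) = -98*148 = -14504)
z = -3829056 (z = 264*(-14504) = -3829056)
k(-71) + z = -4*(-71) - 3829056 = 284 - 3829056 = -3828772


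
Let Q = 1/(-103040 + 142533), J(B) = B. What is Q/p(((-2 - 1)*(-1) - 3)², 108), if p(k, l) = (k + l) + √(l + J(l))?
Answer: 1/4186258 - √6/75352644 ≈ 2.0637e-7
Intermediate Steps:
p(k, l) = k + l + √2*√l (p(k, l) = (k + l) + √(l + l) = (k + l) + √(2*l) = (k + l) + √2*√l = k + l + √2*√l)
Q = 1/39493 ≈ 2.5321e-5
Q/p(((-2 - 1)*(-1) - 3)², 108) = 1/(39493*(((-2 - 1)*(-1) - 3)² + 108 + √2*√108)) = 1/(39493*((-3*(-1) - 3)² + 108 + √2*(6*√3))) = 1/(39493*((3 - 3)² + 108 + 6*√6)) = 1/(39493*(0² + 108 + 6*√6)) = 1/(39493*(0 + 108 + 6*√6)) = 1/(39493*(108 + 6*√6))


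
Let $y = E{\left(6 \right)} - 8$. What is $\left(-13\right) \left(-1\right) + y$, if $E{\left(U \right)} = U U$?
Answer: $41$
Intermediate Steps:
$E{\left(U \right)} = U^{2}$
$y = 28$ ($y = 6^{2} - 8 = 36 - 8 = 28$)
$\left(-13\right) \left(-1\right) + y = \left(-13\right) \left(-1\right) + 28 = 13 + 28 = 41$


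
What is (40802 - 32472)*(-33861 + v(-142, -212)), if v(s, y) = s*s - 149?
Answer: -115337180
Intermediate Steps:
v(s, y) = -149 + s² (v(s, y) = s² - 149 = -149 + s²)
(40802 - 32472)*(-33861 + v(-142, -212)) = (40802 - 32472)*(-33861 + (-149 + (-142)²)) = 8330*(-33861 + (-149 + 20164)) = 8330*(-33861 + 20015) = 8330*(-13846) = -115337180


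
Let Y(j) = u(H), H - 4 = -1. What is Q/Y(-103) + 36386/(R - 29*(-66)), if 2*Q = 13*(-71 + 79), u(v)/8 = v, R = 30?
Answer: 20299/972 ≈ 20.884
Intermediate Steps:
H = 3 (H = 4 - 1 = 3)
u(v) = 8*v
Y(j) = 24 (Y(j) = 8*3 = 24)
Q = 52 (Q = (13*(-71 + 79))/2 = (13*8)/2 = (½)*104 = 52)
Q/Y(-103) + 36386/(R - 29*(-66)) = 52/24 + 36386/(30 - 29*(-66)) = 52*(1/24) + 36386/(30 + 1914) = 13/6 + 36386/1944 = 13/6 + 36386*(1/1944) = 13/6 + 18193/972 = 20299/972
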